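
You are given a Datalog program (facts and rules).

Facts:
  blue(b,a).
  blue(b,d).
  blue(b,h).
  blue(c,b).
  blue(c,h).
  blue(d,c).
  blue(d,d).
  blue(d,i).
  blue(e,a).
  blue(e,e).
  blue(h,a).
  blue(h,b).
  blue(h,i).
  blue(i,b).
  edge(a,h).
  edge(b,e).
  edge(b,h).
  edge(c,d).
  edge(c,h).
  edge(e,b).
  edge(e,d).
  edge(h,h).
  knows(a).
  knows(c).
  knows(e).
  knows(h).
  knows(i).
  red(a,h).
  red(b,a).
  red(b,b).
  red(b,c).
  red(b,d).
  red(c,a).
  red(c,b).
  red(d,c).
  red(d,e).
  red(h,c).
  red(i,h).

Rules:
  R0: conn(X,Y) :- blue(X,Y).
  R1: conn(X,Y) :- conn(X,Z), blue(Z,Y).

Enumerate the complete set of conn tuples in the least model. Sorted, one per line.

conn(b,a)
conn(b,b)
conn(b,c)
conn(b,d)
conn(b,h)
conn(b,i)
conn(c,a)
conn(c,b)
conn(c,c)
conn(c,d)
conn(c,h)
conn(c,i)
conn(d,a)
conn(d,b)
conn(d,c)
conn(d,d)
conn(d,h)
conn(d,i)
conn(e,a)
conn(e,e)
conn(h,a)
conn(h,b)
conn(h,c)
conn(h,d)
conn(h,h)
conn(h,i)
conn(i,a)
conn(i,b)
conn(i,c)
conn(i,d)
conn(i,h)
conn(i,i)

round 1: derive conn(b,a) via R0 from blue(b,a)
round 1: derive conn(b,d) via R0 from blue(b,d)
round 1: derive conn(b,h) via R0 from blue(b,h)
round 1: derive conn(c,b) via R0 from blue(c,b)
round 1: derive conn(c,h) via R0 from blue(c,h)
round 1: derive conn(d,c) via R0 from blue(d,c)
round 1: derive conn(d,d) via R0 from blue(d,d)
round 1: derive conn(d,i) via R0 from blue(d,i)
round 1: derive conn(e,a) via R0 from blue(e,a)
round 1: derive conn(e,e) via R0 from blue(e,e)
round 1: derive conn(h,a) via R0 from blue(h,a)
round 1: derive conn(h,b) via R0 from blue(h,b)
round 1: derive conn(h,i) via R0 from blue(h,i)
round 1: derive conn(i,b) via R0 from blue(i,b)
round 2: derive conn(b,b) via R1 from conn(b,h), blue(h,b)
round 2: derive conn(b,c) via R1 from conn(b,d), blue(d,c)
round 2: derive conn(b,i) via R1 from conn(b,d), blue(d,i)
round 2: derive conn(c,a) via R1 from conn(c,b), blue(b,a)
round 2: derive conn(c,d) via R1 from conn(c,b), blue(b,d)
round 2: derive conn(c,i) via R1 from conn(c,h), blue(h,i)
round 2: derive conn(d,b) via R1 from conn(d,c), blue(c,b)
round 2: derive conn(d,h) via R1 from conn(d,c), blue(c,h)
round 2: derive conn(h,d) via R1 from conn(h,b), blue(b,d)
round 2: derive conn(h,h) via R1 from conn(h,b), blue(b,h)
round 2: derive conn(i,a) via R1 from conn(i,b), blue(b,a)
round 2: derive conn(i,d) via R1 from conn(i,b), blue(b,d)
round 2: derive conn(i,h) via R1 from conn(i,b), blue(b,h)
round 3: derive conn(c,c) via R1 from conn(c,d), blue(d,c)
round 3: derive conn(d,a) via R1 from conn(d,b), blue(b,a)
round 3: derive conn(h,c) via R1 from conn(h,d), blue(d,c)
round 3: derive conn(i,c) via R1 from conn(i,d), blue(d,c)
round 3: derive conn(i,i) via R1 from conn(i,d), blue(d,i)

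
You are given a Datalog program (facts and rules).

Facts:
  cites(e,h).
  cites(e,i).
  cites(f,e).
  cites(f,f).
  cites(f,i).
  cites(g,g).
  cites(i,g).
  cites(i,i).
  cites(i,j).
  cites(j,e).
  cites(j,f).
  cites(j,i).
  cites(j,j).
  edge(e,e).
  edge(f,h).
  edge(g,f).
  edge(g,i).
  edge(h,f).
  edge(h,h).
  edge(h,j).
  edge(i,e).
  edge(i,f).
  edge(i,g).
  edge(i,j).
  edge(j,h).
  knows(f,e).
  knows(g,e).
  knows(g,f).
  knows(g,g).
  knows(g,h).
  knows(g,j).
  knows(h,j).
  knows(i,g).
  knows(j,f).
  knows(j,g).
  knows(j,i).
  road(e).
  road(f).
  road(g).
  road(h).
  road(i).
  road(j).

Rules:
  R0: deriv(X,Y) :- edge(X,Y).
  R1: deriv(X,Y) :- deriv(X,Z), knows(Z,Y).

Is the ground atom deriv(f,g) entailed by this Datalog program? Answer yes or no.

round 1: derive deriv(e,e) via R0 from edge(e,e)
round 1: derive deriv(f,h) via R0 from edge(f,h)
round 1: derive deriv(g,f) via R0 from edge(g,f)
round 1: derive deriv(g,i) via R0 from edge(g,i)
round 1: derive deriv(h,f) via R0 from edge(h,f)
round 1: derive deriv(h,h) via R0 from edge(h,h)
round 1: derive deriv(h,j) via R0 from edge(h,j)
round 1: derive deriv(i,e) via R0 from edge(i,e)
round 1: derive deriv(i,f) via R0 from edge(i,f)
round 1: derive deriv(i,g) via R0 from edge(i,g)
round 1: derive deriv(i,j) via R0 from edge(i,j)
round 1: derive deriv(j,h) via R0 from edge(j,h)
round 2: derive deriv(f,j) via R1 from deriv(f,h), knows(h,j)
round 2: derive deriv(g,e) via R1 from deriv(g,f), knows(f,e)
round 2: derive deriv(g,g) via R1 from deriv(g,i), knows(i,g)
round 2: derive deriv(h,e) via R1 from deriv(h,f), knows(f,e)
round 2: derive deriv(h,g) via R1 from deriv(h,j), knows(j,g)
round 2: derive deriv(h,i) via R1 from deriv(h,j), knows(j,i)
round 2: derive deriv(i,h) via R1 from deriv(i,g), knows(g,h)
round 2: derive deriv(i,i) via R1 from deriv(i,j), knows(j,i)
round 2: derive deriv(j,j) via R1 from deriv(j,h), knows(h,j)
round 3: derive deriv(f,f) via R1 from deriv(f,j), knows(j,f)
round 3: derive deriv(f,g) via R1 from deriv(f,j), knows(j,g)
round 3: derive deriv(f,i) via R1 from deriv(f,j), knows(j,i)
round 3: derive deriv(g,h) via R1 from deriv(g,g), knows(g,h)
round 3: derive deriv(g,j) via R1 from deriv(g,g), knows(g,j)
round 3: derive deriv(j,f) via R1 from deriv(j,j), knows(j,f)
round 3: derive deriv(j,g) via R1 from deriv(j,j), knows(j,g)
round 3: derive deriv(j,i) via R1 from deriv(j,j), knows(j,i)
round 4: derive deriv(f,e) via R1 from deriv(f,f), knows(f,e)
round 4: derive deriv(j,e) via R1 from deriv(j,f), knows(f,e)

yes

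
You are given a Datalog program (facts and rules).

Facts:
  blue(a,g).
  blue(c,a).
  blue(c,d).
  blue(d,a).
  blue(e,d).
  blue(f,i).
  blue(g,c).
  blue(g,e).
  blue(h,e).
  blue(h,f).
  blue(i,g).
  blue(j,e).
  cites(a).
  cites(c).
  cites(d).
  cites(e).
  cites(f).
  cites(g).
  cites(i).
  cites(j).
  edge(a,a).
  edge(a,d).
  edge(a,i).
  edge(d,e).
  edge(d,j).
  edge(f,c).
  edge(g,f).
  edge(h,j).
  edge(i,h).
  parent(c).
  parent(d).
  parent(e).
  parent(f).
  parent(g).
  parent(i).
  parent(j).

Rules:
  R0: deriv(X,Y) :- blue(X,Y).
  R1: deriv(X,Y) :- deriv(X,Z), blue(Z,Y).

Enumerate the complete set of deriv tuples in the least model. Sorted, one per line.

round 1: derive deriv(a,g) via R0 from blue(a,g)
round 1: derive deriv(c,a) via R0 from blue(c,a)
round 1: derive deriv(c,d) via R0 from blue(c,d)
round 1: derive deriv(d,a) via R0 from blue(d,a)
round 1: derive deriv(e,d) via R0 from blue(e,d)
round 1: derive deriv(f,i) via R0 from blue(f,i)
round 1: derive deriv(g,c) via R0 from blue(g,c)
round 1: derive deriv(g,e) via R0 from blue(g,e)
round 1: derive deriv(h,e) via R0 from blue(h,e)
round 1: derive deriv(h,f) via R0 from blue(h,f)
round 1: derive deriv(i,g) via R0 from blue(i,g)
round 1: derive deriv(j,e) via R0 from blue(j,e)
round 2: derive deriv(a,c) via R1 from deriv(a,g), blue(g,c)
round 2: derive deriv(a,e) via R1 from deriv(a,g), blue(g,e)
round 2: derive deriv(c,g) via R1 from deriv(c,a), blue(a,g)
round 2: derive deriv(d,g) via R1 from deriv(d,a), blue(a,g)
round 2: derive deriv(e,a) via R1 from deriv(e,d), blue(d,a)
round 2: derive deriv(f,g) via R1 from deriv(f,i), blue(i,g)
round 2: derive deriv(g,a) via R1 from deriv(g,c), blue(c,a)
round 2: derive deriv(g,d) via R1 from deriv(g,c), blue(c,d)
round 2: derive deriv(h,d) via R1 from deriv(h,e), blue(e,d)
round 2: derive deriv(h,i) via R1 from deriv(h,f), blue(f,i)
round 2: derive deriv(i,c) via R1 from deriv(i,g), blue(g,c)
round 2: derive deriv(i,e) via R1 from deriv(i,g), blue(g,e)
round 2: derive deriv(j,d) via R1 from deriv(j,e), blue(e,d)
round 3: derive deriv(a,a) via R1 from deriv(a,c), blue(c,a)
round 3: derive deriv(a,d) via R1 from deriv(a,c), blue(c,d)
round 3: derive deriv(c,c) via R1 from deriv(c,g), blue(g,c)
round 3: derive deriv(c,e) via R1 from deriv(c,g), blue(g,e)
round 3: derive deriv(d,c) via R1 from deriv(d,g), blue(g,c)
round 3: derive deriv(d,e) via R1 from deriv(d,g), blue(g,e)
round 3: derive deriv(e,g) via R1 from deriv(e,a), blue(a,g)
round 3: derive deriv(f,c) via R1 from deriv(f,g), blue(g,c)
round 3: derive deriv(f,e) via R1 from deriv(f,g), blue(g,e)
round 3: derive deriv(g,g) via R1 from deriv(g,a), blue(a,g)
round 3: derive deriv(h,a) via R1 from deriv(h,d), blue(d,a)
round 3: derive deriv(h,g) via R1 from deriv(h,i), blue(i,g)
round 3: derive deriv(i,a) via R1 from deriv(i,c), blue(c,a)
round 3: derive deriv(i,d) via R1 from deriv(i,c), blue(c,d)
round 3: derive deriv(j,a) via R1 from deriv(j,d), blue(d,a)
round 4: derive deriv(d,d) via R1 from deriv(d,c), blue(c,d)
round 4: derive deriv(e,c) via R1 from deriv(e,g), blue(g,c)
round 4: derive deriv(e,e) via R1 from deriv(e,g), blue(g,e)
round 4: derive deriv(f,a) via R1 from deriv(f,c), blue(c,a)
round 4: derive deriv(f,d) via R1 from deriv(f,c), blue(c,d)
round 4: derive deriv(h,c) via R1 from deriv(h,g), blue(g,c)
round 4: derive deriv(j,g) via R1 from deriv(j,a), blue(a,g)
round 5: derive deriv(j,c) via R1 from deriv(j,g), blue(g,c)

deriv(a,a)
deriv(a,c)
deriv(a,d)
deriv(a,e)
deriv(a,g)
deriv(c,a)
deriv(c,c)
deriv(c,d)
deriv(c,e)
deriv(c,g)
deriv(d,a)
deriv(d,c)
deriv(d,d)
deriv(d,e)
deriv(d,g)
deriv(e,a)
deriv(e,c)
deriv(e,d)
deriv(e,e)
deriv(e,g)
deriv(f,a)
deriv(f,c)
deriv(f,d)
deriv(f,e)
deriv(f,g)
deriv(f,i)
deriv(g,a)
deriv(g,c)
deriv(g,d)
deriv(g,e)
deriv(g,g)
deriv(h,a)
deriv(h,c)
deriv(h,d)
deriv(h,e)
deriv(h,f)
deriv(h,g)
deriv(h,i)
deriv(i,a)
deriv(i,c)
deriv(i,d)
deriv(i,e)
deriv(i,g)
deriv(j,a)
deriv(j,c)
deriv(j,d)
deriv(j,e)
deriv(j,g)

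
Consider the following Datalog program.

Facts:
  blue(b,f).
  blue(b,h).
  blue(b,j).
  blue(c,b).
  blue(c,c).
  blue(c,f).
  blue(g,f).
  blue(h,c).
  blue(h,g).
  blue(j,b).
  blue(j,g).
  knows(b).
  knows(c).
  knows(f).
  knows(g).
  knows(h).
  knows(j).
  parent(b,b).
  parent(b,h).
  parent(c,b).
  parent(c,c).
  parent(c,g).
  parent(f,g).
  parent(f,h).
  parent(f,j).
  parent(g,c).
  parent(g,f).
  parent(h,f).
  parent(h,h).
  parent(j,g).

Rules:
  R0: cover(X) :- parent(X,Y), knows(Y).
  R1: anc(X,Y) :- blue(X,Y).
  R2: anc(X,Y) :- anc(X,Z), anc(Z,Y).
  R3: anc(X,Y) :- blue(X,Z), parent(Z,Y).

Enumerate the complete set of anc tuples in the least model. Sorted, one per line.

anc(b,b)
anc(b,c)
anc(b,f)
anc(b,g)
anc(b,h)
anc(b,j)
anc(c,b)
anc(c,c)
anc(c,f)
anc(c,g)
anc(c,h)
anc(c,j)
anc(g,b)
anc(g,c)
anc(g,f)
anc(g,g)
anc(g,h)
anc(g,j)
anc(h,b)
anc(h,c)
anc(h,f)
anc(h,g)
anc(h,h)
anc(h,j)
anc(j,b)
anc(j,c)
anc(j,f)
anc(j,g)
anc(j,h)
anc(j,j)

round 1: derive anc(b,f) via R1 from blue(b,f)
round 1: derive anc(b,h) via R1 from blue(b,h)
round 1: derive anc(b,j) via R1 from blue(b,j)
round 1: derive anc(c,b) via R1 from blue(c,b)
round 1: derive anc(c,c) via R1 from blue(c,c)
round 1: derive anc(c,f) via R1 from blue(c,f)
round 1: derive anc(g,f) via R1 from blue(g,f)
round 1: derive anc(h,c) via R1 from blue(h,c)
round 1: derive anc(h,g) via R1 from blue(h,g)
round 1: derive anc(j,b) via R1 from blue(j,b)
round 1: derive anc(j,g) via R1 from blue(j,g)
round 1: derive anc(b,g) via R3 from blue(b,f), parent(f,g)
round 1: derive anc(c,g) via R3 from blue(c,c), parent(c,g)
round 1: derive anc(c,h) via R3 from blue(c,b), parent(b,h)
round 1: derive anc(c,j) via R3 from blue(c,f), parent(f,j)
round 1: derive anc(g,g) via R3 from blue(g,f), parent(f,g)
round 1: derive anc(g,h) via R3 from blue(g,f), parent(f,h)
round 1: derive anc(g,j) via R3 from blue(g,f), parent(f,j)
round 1: derive anc(h,b) via R3 from blue(h,c), parent(c,b)
round 1: derive anc(h,f) via R3 from blue(h,g), parent(g,f)
round 1: derive anc(j,c) via R3 from blue(j,g), parent(g,c)
round 1: derive anc(j,f) via R3 from blue(j,g), parent(g,f)
round 1: derive anc(j,h) via R3 from blue(j,b), parent(b,h)
round 2: derive anc(b,b) via R2 from anc(b,h), anc(h,b)
round 2: derive anc(b,c) via R2 from anc(b,h), anc(h,c)
round 2: derive anc(g,b) via R2 from anc(g,h), anc(h,b)
round 2: derive anc(g,c) via R2 from anc(g,h), anc(h,c)
round 2: derive anc(h,h) via R2 from anc(h,b), anc(b,h)
round 2: derive anc(h,j) via R2 from anc(h,b), anc(b,j)
round 2: derive anc(j,j) via R2 from anc(j,b), anc(b,j)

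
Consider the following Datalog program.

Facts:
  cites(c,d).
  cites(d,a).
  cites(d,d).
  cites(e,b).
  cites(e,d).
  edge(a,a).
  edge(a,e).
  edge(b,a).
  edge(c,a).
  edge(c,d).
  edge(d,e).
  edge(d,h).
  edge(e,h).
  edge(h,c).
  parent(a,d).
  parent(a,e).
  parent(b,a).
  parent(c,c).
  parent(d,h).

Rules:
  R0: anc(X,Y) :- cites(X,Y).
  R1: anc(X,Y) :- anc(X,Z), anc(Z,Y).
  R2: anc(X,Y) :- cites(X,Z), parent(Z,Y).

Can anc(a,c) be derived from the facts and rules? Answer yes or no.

round 1: derive anc(c,d) via R0 from cites(c,d)
round 1: derive anc(d,a) via R0 from cites(d,a)
round 1: derive anc(d,d) via R0 from cites(d,d)
round 1: derive anc(e,b) via R0 from cites(e,b)
round 1: derive anc(e,d) via R0 from cites(e,d)
round 1: derive anc(c,h) via R2 from cites(c,d), parent(d,h)
round 1: derive anc(d,e) via R2 from cites(d,a), parent(a,e)
round 1: derive anc(d,h) via R2 from cites(d,d), parent(d,h)
round 1: derive anc(e,a) via R2 from cites(e,b), parent(b,a)
round 1: derive anc(e,h) via R2 from cites(e,d), parent(d,h)
round 2: derive anc(c,a) via R1 from anc(c,d), anc(d,a)
round 2: derive anc(c,e) via R1 from anc(c,d), anc(d,e)
round 2: derive anc(d,b) via R1 from anc(d,e), anc(e,b)
round 2: derive anc(e,e) via R1 from anc(e,d), anc(d,e)
round 3: derive anc(c,b) via R1 from anc(c,d), anc(d,b)

no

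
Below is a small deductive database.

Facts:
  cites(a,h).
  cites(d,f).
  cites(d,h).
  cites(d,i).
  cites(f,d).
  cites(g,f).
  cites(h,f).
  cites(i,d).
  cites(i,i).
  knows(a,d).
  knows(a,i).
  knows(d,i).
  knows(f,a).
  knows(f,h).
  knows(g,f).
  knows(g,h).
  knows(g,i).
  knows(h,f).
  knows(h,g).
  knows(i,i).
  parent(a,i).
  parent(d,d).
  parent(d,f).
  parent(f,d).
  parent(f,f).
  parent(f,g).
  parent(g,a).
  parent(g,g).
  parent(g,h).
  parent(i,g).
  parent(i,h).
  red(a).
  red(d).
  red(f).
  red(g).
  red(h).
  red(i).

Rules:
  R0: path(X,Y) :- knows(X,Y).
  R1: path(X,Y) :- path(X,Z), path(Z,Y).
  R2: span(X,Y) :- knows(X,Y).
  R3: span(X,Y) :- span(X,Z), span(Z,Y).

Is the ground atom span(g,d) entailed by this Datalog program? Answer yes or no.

yes

round 1: derive span(a,d) via R2 from knows(a,d)
round 1: derive span(a,i) via R2 from knows(a,i)
round 1: derive span(d,i) via R2 from knows(d,i)
round 1: derive span(f,a) via R2 from knows(f,a)
round 1: derive span(f,h) via R2 from knows(f,h)
round 1: derive span(g,f) via R2 from knows(g,f)
round 1: derive span(g,h) via R2 from knows(g,h)
round 1: derive span(g,i) via R2 from knows(g,i)
round 1: derive span(h,f) via R2 from knows(h,f)
round 1: derive span(h,g) via R2 from knows(h,g)
round 1: derive span(i,i) via R2 from knows(i,i)
round 2: derive span(f,d) via R3 from span(f,a), span(a,d)
round 2: derive span(f,f) via R3 from span(f,h), span(h,f)
round 2: derive span(f,g) via R3 from span(f,h), span(h,g)
round 2: derive span(f,i) via R3 from span(f,a), span(a,i)
round 2: derive span(g,a) via R3 from span(g,f), span(f,a)
round 2: derive span(g,g) via R3 from span(g,h), span(h,g)
round 2: derive span(h,a) via R3 from span(h,f), span(f,a)
round 2: derive span(h,h) via R3 from span(h,f), span(f,h)
round 2: derive span(h,i) via R3 from span(h,g), span(g,i)
round 3: derive span(g,d) via R3 from span(g,a), span(a,d)
round 3: derive span(h,d) via R3 from span(h,a), span(a,d)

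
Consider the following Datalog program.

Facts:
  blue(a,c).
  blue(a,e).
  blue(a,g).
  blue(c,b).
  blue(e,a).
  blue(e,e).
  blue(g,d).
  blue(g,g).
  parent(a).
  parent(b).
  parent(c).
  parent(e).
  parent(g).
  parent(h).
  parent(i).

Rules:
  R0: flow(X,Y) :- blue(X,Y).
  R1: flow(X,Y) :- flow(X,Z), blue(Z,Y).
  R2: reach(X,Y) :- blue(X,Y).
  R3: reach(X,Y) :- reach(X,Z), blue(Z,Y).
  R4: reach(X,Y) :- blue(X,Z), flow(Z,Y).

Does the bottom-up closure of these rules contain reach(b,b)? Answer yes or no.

round 1: derive flow(a,c) via R0 from blue(a,c)
round 1: derive flow(a,e) via R0 from blue(a,e)
round 1: derive flow(a,g) via R0 from blue(a,g)
round 1: derive flow(c,b) via R0 from blue(c,b)
round 1: derive flow(e,a) via R0 from blue(e,a)
round 1: derive flow(e,e) via R0 from blue(e,e)
round 1: derive flow(g,d) via R0 from blue(g,d)
round 1: derive flow(g,g) via R0 from blue(g,g)
round 1: derive reach(a,c) via R2 from blue(a,c)
round 1: derive reach(a,e) via R2 from blue(a,e)
round 1: derive reach(a,g) via R2 from blue(a,g)
round 1: derive reach(c,b) via R2 from blue(c,b)
round 1: derive reach(e,a) via R2 from blue(e,a)
round 1: derive reach(e,e) via R2 from blue(e,e)
round 1: derive reach(g,d) via R2 from blue(g,d)
round 1: derive reach(g,g) via R2 from blue(g,g)
round 2: derive flow(a,a) via R1 from flow(a,e), blue(e,a)
round 2: derive flow(a,b) via R1 from flow(a,c), blue(c,b)
round 2: derive flow(a,d) via R1 from flow(a,g), blue(g,d)
round 2: derive flow(e,c) via R1 from flow(e,a), blue(a,c)
round 2: derive flow(e,g) via R1 from flow(e,a), blue(a,g)
round 2: derive reach(a,a) via R3 from reach(a,e), blue(e,a)
round 2: derive reach(a,b) via R3 from reach(a,c), blue(c,b)
round 2: derive reach(a,d) via R3 from reach(a,g), blue(g,d)
round 2: derive reach(e,c) via R3 from reach(e,a), blue(a,c)
round 2: derive reach(e,g) via R3 from reach(e,a), blue(a,g)
round 3: derive flow(e,b) via R1 from flow(e,c), blue(c,b)
round 3: derive flow(e,d) via R1 from flow(e,g), blue(g,d)
round 3: derive reach(e,b) via R3 from reach(e,c), blue(c,b)
round 3: derive reach(e,d) via R3 from reach(e,g), blue(g,d)

no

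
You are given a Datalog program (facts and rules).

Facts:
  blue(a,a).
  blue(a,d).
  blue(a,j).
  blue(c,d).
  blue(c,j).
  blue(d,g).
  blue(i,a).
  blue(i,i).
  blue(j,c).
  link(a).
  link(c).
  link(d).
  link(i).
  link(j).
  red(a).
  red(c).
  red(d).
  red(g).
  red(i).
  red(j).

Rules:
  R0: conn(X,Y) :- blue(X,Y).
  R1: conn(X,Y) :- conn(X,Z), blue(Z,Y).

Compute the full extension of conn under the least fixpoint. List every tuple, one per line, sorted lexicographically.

conn(a,a)
conn(a,c)
conn(a,d)
conn(a,g)
conn(a,j)
conn(c,c)
conn(c,d)
conn(c,g)
conn(c,j)
conn(d,g)
conn(i,a)
conn(i,c)
conn(i,d)
conn(i,g)
conn(i,i)
conn(i,j)
conn(j,c)
conn(j,d)
conn(j,g)
conn(j,j)

round 1: derive conn(a,a) via R0 from blue(a,a)
round 1: derive conn(a,d) via R0 from blue(a,d)
round 1: derive conn(a,j) via R0 from blue(a,j)
round 1: derive conn(c,d) via R0 from blue(c,d)
round 1: derive conn(c,j) via R0 from blue(c,j)
round 1: derive conn(d,g) via R0 from blue(d,g)
round 1: derive conn(i,a) via R0 from blue(i,a)
round 1: derive conn(i,i) via R0 from blue(i,i)
round 1: derive conn(j,c) via R0 from blue(j,c)
round 2: derive conn(a,c) via R1 from conn(a,j), blue(j,c)
round 2: derive conn(a,g) via R1 from conn(a,d), blue(d,g)
round 2: derive conn(c,c) via R1 from conn(c,j), blue(j,c)
round 2: derive conn(c,g) via R1 from conn(c,d), blue(d,g)
round 2: derive conn(i,d) via R1 from conn(i,a), blue(a,d)
round 2: derive conn(i,j) via R1 from conn(i,a), blue(a,j)
round 2: derive conn(j,d) via R1 from conn(j,c), blue(c,d)
round 2: derive conn(j,j) via R1 from conn(j,c), blue(c,j)
round 3: derive conn(i,c) via R1 from conn(i,j), blue(j,c)
round 3: derive conn(i,g) via R1 from conn(i,d), blue(d,g)
round 3: derive conn(j,g) via R1 from conn(j,d), blue(d,g)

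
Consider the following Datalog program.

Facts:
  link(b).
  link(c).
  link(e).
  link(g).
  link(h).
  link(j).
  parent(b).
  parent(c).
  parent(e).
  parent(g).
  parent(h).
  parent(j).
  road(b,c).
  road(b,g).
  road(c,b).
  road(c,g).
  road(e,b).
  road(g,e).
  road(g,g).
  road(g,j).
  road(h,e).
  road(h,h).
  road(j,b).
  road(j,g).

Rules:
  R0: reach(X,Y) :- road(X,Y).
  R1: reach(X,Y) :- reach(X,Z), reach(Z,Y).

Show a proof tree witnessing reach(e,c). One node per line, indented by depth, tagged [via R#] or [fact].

round 1: derive reach(b,c) via R0 from road(b,c)
round 1: derive reach(b,g) via R0 from road(b,g)
round 1: derive reach(c,b) via R0 from road(c,b)
round 1: derive reach(c,g) via R0 from road(c,g)
round 1: derive reach(e,b) via R0 from road(e,b)
round 1: derive reach(g,e) via R0 from road(g,e)
round 1: derive reach(g,g) via R0 from road(g,g)
round 1: derive reach(g,j) via R0 from road(g,j)
round 1: derive reach(h,e) via R0 from road(h,e)
round 1: derive reach(h,h) via R0 from road(h,h)
round 1: derive reach(j,b) via R0 from road(j,b)
round 1: derive reach(j,g) via R0 from road(j,g)
round 2: derive reach(b,b) via R1 from reach(b,c), reach(c,b)
round 2: derive reach(b,e) via R1 from reach(b,g), reach(g,e)
round 2: derive reach(b,j) via R1 from reach(b,g), reach(g,j)
round 2: derive reach(c,c) via R1 from reach(c,b), reach(b,c)
round 2: derive reach(c,e) via R1 from reach(c,g), reach(g,e)
round 2: derive reach(c,j) via R1 from reach(c,g), reach(g,j)
round 2: derive reach(e,c) via R1 from reach(e,b), reach(b,c)
round 2: derive reach(e,g) via R1 from reach(e,b), reach(b,g)
round 2: derive reach(g,b) via R1 from reach(g,e), reach(e,b)
round 2: derive reach(h,b) via R1 from reach(h,e), reach(e,b)
round 2: derive reach(j,c) via R1 from reach(j,b), reach(b,c)
round 2: derive reach(j,e) via R1 from reach(j,g), reach(g,e)
round 2: derive reach(j,j) via R1 from reach(j,g), reach(g,j)
round 3: derive reach(e,e) via R1 from reach(e,b), reach(b,e)
round 3: derive reach(e,j) via R1 from reach(e,b), reach(b,j)
round 3: derive reach(g,c) via R1 from reach(g,b), reach(b,c)
round 3: derive reach(h,c) via R1 from reach(h,b), reach(b,c)
round 3: derive reach(h,g) via R1 from reach(h,b), reach(b,g)
round 3: derive reach(h,j) via R1 from reach(h,b), reach(b,j)

reach(e,c)  [via R1]
  reach(e,b)  [via R0]
    road(e,b)  [fact]
  reach(b,c)  [via R0]
    road(b,c)  [fact]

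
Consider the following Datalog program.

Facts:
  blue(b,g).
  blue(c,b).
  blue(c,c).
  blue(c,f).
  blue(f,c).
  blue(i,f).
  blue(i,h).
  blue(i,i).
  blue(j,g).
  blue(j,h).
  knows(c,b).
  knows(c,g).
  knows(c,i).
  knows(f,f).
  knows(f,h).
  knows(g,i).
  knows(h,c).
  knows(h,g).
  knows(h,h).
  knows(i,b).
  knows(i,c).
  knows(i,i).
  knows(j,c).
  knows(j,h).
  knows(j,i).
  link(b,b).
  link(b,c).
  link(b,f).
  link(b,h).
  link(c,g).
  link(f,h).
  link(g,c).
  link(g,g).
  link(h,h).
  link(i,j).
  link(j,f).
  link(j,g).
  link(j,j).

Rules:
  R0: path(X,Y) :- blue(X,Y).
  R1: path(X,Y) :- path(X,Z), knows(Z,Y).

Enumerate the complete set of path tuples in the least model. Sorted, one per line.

round 1: derive path(b,g) via R0 from blue(b,g)
round 1: derive path(c,b) via R0 from blue(c,b)
round 1: derive path(c,c) via R0 from blue(c,c)
round 1: derive path(c,f) via R0 from blue(c,f)
round 1: derive path(f,c) via R0 from blue(f,c)
round 1: derive path(i,f) via R0 from blue(i,f)
round 1: derive path(i,h) via R0 from blue(i,h)
round 1: derive path(i,i) via R0 from blue(i,i)
round 1: derive path(j,g) via R0 from blue(j,g)
round 1: derive path(j,h) via R0 from blue(j,h)
round 2: derive path(b,i) via R1 from path(b,g), knows(g,i)
round 2: derive path(c,g) via R1 from path(c,c), knows(c,g)
round 2: derive path(c,h) via R1 from path(c,f), knows(f,h)
round 2: derive path(c,i) via R1 from path(c,c), knows(c,i)
round 2: derive path(f,b) via R1 from path(f,c), knows(c,b)
round 2: derive path(f,g) via R1 from path(f,c), knows(c,g)
round 2: derive path(f,i) via R1 from path(f,c), knows(c,i)
round 2: derive path(i,b) via R1 from path(i,i), knows(i,b)
round 2: derive path(i,c) via R1 from path(i,h), knows(h,c)
round 2: derive path(i,g) via R1 from path(i,h), knows(h,g)
round 2: derive path(j,c) via R1 from path(j,h), knows(h,c)
round 2: derive path(j,i) via R1 from path(j,g), knows(g,i)
round 3: derive path(b,b) via R1 from path(b,i), knows(i,b)
round 3: derive path(b,c) via R1 from path(b,i), knows(i,c)
round 3: derive path(j,b) via R1 from path(j,c), knows(c,b)

path(b,b)
path(b,c)
path(b,g)
path(b,i)
path(c,b)
path(c,c)
path(c,f)
path(c,g)
path(c,h)
path(c,i)
path(f,b)
path(f,c)
path(f,g)
path(f,i)
path(i,b)
path(i,c)
path(i,f)
path(i,g)
path(i,h)
path(i,i)
path(j,b)
path(j,c)
path(j,g)
path(j,h)
path(j,i)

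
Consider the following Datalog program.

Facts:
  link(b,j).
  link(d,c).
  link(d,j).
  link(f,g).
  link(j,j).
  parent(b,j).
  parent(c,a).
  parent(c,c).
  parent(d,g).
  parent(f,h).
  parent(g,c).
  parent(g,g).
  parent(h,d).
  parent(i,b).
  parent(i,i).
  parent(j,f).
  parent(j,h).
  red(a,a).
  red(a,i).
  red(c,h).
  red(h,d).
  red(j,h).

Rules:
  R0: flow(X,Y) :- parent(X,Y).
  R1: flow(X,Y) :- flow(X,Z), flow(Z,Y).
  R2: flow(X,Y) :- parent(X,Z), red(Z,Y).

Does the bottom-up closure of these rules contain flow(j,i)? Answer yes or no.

yes

round 1: derive flow(b,j) via R0 from parent(b,j)
round 1: derive flow(c,a) via R0 from parent(c,a)
round 1: derive flow(c,c) via R0 from parent(c,c)
round 1: derive flow(d,g) via R0 from parent(d,g)
round 1: derive flow(f,h) via R0 from parent(f,h)
round 1: derive flow(g,c) via R0 from parent(g,c)
round 1: derive flow(g,g) via R0 from parent(g,g)
round 1: derive flow(h,d) via R0 from parent(h,d)
round 1: derive flow(i,b) via R0 from parent(i,b)
round 1: derive flow(i,i) via R0 from parent(i,i)
round 1: derive flow(j,f) via R0 from parent(j,f)
round 1: derive flow(j,h) via R0 from parent(j,h)
round 1: derive flow(b,h) via R2 from parent(b,j), red(j,h)
round 1: derive flow(c,h) via R2 from parent(c,c), red(c,h)
round 1: derive flow(c,i) via R2 from parent(c,a), red(a,i)
round 1: derive flow(f,d) via R2 from parent(f,h), red(h,d)
round 1: derive flow(g,h) via R2 from parent(g,c), red(c,h)
round 1: derive flow(j,d) via R2 from parent(j,h), red(h,d)
round 2: derive flow(b,d) via R1 from flow(b,h), flow(h,d)
round 2: derive flow(b,f) via R1 from flow(b,j), flow(j,f)
round 2: derive flow(c,b) via R1 from flow(c,i), flow(i,b)
round 2: derive flow(c,d) via R1 from flow(c,h), flow(h,d)
round 2: derive flow(d,c) via R1 from flow(d,g), flow(g,c)
round 2: derive flow(d,h) via R1 from flow(d,g), flow(g,h)
round 2: derive flow(f,g) via R1 from flow(f,d), flow(d,g)
round 2: derive flow(g,a) via R1 from flow(g,c), flow(c,a)
round 2: derive flow(g,d) via R1 from flow(g,h), flow(h,d)
round 2: derive flow(g,i) via R1 from flow(g,c), flow(c,i)
round 2: derive flow(h,g) via R1 from flow(h,d), flow(d,g)
round 2: derive flow(i,h) via R1 from flow(i,b), flow(b,h)
round 2: derive flow(i,j) via R1 from flow(i,b), flow(b,j)
round 2: derive flow(j,g) via R1 from flow(j,d), flow(d,g)
round 3: derive flow(b,c) via R1 from flow(b,d), flow(d,c)
round 3: derive flow(b,g) via R1 from flow(b,d), flow(d,g)
round 3: derive flow(c,f) via R1 from flow(c,b), flow(b,f)
round 3: derive flow(c,g) via R1 from flow(c,d), flow(d,g)
round 3: derive flow(c,j) via R1 from flow(c,b), flow(b,j)
round 3: derive flow(d,a) via R1 from flow(d,c), flow(c,a)
round 3: derive flow(d,b) via R1 from flow(d,c), flow(c,b)
round 3: derive flow(d,d) via R1 from flow(d,c), flow(c,d)
round 3: derive flow(d,i) via R1 from flow(d,c), flow(c,i)
round 3: derive flow(f,a) via R1 from flow(f,g), flow(g,a)
round 3: derive flow(f,c) via R1 from flow(f,d), flow(d,c)
round 3: derive flow(f,i) via R1 from flow(f,g), flow(g,i)
round 3: derive flow(g,b) via R1 from flow(g,c), flow(c,b)
round 3: derive flow(g,j) via R1 from flow(g,i), flow(i,j)
round 3: derive flow(h,a) via R1 from flow(h,g), flow(g,a)
round 3: derive flow(h,c) via R1 from flow(h,d), flow(d,c)
round 3: derive flow(h,h) via R1 from flow(h,d), flow(d,h)
round 3: derive flow(h,i) via R1 from flow(h,g), flow(g,i)
round 3: derive flow(i,d) via R1 from flow(i,b), flow(b,d)
round 3: derive flow(i,f) via R1 from flow(i,b), flow(b,f)
round 3: derive flow(i,g) via R1 from flow(i,h), flow(h,g)
round 3: derive flow(j,a) via R1 from flow(j,g), flow(g,a)
round 3: derive flow(j,c) via R1 from flow(j,d), flow(d,c)
round 3: derive flow(j,i) via R1 from flow(j,g), flow(g,i)
round 4: derive flow(b,a) via R1 from flow(b,c), flow(c,a)
round 4: derive flow(b,b) via R1 from flow(b,c), flow(c,b)
round 4: derive flow(b,i) via R1 from flow(b,c), flow(c,i)
round 4: derive flow(d,f) via R1 from flow(d,b), flow(b,f)
round 4: derive flow(d,j) via R1 from flow(d,b), flow(b,j)
round 4: derive flow(f,b) via R1 from flow(f,c), flow(c,b)
round 4: derive flow(f,f) via R1 from flow(f,c), flow(c,f)
round 4: derive flow(f,j) via R1 from flow(f,c), flow(c,j)
round 4: derive flow(g,f) via R1 from flow(g,b), flow(b,f)
round 4: derive flow(h,b) via R1 from flow(h,c), flow(c,b)
round 4: derive flow(h,f) via R1 from flow(h,c), flow(c,f)
round 4: derive flow(h,j) via R1 from flow(h,c), flow(c,j)
round 4: derive flow(i,a) via R1 from flow(i,d), flow(d,a)
round 4: derive flow(i,c) via R1 from flow(i,b), flow(b,c)
round 4: derive flow(j,b) via R1 from flow(j,c), flow(c,b)
round 4: derive flow(j,j) via R1 from flow(j,c), flow(c,j)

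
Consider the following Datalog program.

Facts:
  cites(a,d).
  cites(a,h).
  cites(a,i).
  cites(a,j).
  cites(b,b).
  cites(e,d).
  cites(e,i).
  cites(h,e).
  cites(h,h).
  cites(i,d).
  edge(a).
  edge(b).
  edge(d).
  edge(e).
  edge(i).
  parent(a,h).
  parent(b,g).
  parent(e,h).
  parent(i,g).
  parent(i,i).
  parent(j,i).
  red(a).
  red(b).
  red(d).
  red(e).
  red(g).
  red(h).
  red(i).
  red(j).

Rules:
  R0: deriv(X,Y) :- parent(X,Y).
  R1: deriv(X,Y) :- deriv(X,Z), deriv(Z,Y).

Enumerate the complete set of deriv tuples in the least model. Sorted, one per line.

deriv(a,h)
deriv(b,g)
deriv(e,h)
deriv(i,g)
deriv(i,i)
deriv(j,g)
deriv(j,i)

round 1: derive deriv(a,h) via R0 from parent(a,h)
round 1: derive deriv(b,g) via R0 from parent(b,g)
round 1: derive deriv(e,h) via R0 from parent(e,h)
round 1: derive deriv(i,g) via R0 from parent(i,g)
round 1: derive deriv(i,i) via R0 from parent(i,i)
round 1: derive deriv(j,i) via R0 from parent(j,i)
round 2: derive deriv(j,g) via R1 from deriv(j,i), deriv(i,g)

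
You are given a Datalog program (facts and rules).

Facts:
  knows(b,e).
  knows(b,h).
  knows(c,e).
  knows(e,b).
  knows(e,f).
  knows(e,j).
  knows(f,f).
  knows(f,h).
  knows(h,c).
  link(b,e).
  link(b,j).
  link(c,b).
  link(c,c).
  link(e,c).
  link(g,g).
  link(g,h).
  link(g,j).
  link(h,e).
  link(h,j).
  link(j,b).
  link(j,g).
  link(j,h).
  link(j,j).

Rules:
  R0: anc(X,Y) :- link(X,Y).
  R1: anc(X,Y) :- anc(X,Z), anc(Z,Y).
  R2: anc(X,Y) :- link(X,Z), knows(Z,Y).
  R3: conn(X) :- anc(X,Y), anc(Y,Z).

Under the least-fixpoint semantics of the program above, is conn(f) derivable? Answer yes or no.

no

round 1: derive anc(b,e) via R0 from link(b,e)
round 1: derive anc(b,j) via R0 from link(b,j)
round 1: derive anc(c,b) via R0 from link(c,b)
round 1: derive anc(c,c) via R0 from link(c,c)
round 1: derive anc(e,c) via R0 from link(e,c)
round 1: derive anc(g,g) via R0 from link(g,g)
round 1: derive anc(g,h) via R0 from link(g,h)
round 1: derive anc(g,j) via R0 from link(g,j)
round 1: derive anc(h,e) via R0 from link(h,e)
round 1: derive anc(h,j) via R0 from link(h,j)
round 1: derive anc(j,b) via R0 from link(j,b)
round 1: derive anc(j,g) via R0 from link(j,g)
round 1: derive anc(j,h) via R0 from link(j,h)
round 1: derive anc(j,j) via R0 from link(j,j)
round 1: derive anc(b,b) via R2 from link(b,e), knows(e,b)
round 1: derive anc(b,f) via R2 from link(b,e), knows(e,f)
round 1: derive anc(c,e) via R2 from link(c,b), knows(b,e)
round 1: derive anc(c,h) via R2 from link(c,b), knows(b,h)
round 1: derive anc(e,e) via R2 from link(e,c), knows(c,e)
round 1: derive anc(g,c) via R2 from link(g,h), knows(h,c)
round 1: derive anc(h,b) via R2 from link(h,e), knows(e,b)
round 1: derive anc(h,f) via R2 from link(h,e), knows(e,f)
round 1: derive anc(j,c) via R2 from link(j,h), knows(h,c)
round 1: derive anc(j,e) via R2 from link(j,b), knows(b,e)
round 2: derive anc(b,c) via R1 from anc(b,e), anc(e,c)
round 2: derive anc(b,g) via R1 from anc(b,j), anc(j,g)
round 2: derive anc(b,h) via R1 from anc(b,j), anc(j,h)
round 2: derive anc(c,f) via R1 from anc(c,b), anc(b,f)
round 2: derive anc(c,j) via R1 from anc(c,b), anc(b,j)
round 2: derive anc(e,b) via R1 from anc(e,c), anc(c,b)
round 2: derive anc(e,h) via R1 from anc(e,c), anc(c,h)
round 2: derive anc(g,b) via R1 from anc(g,c), anc(c,b)
round 2: derive anc(g,e) via R1 from anc(g,c), anc(c,e)
round 2: derive anc(g,f) via R1 from anc(g,h), anc(h,f)
round 2: derive anc(h,c) via R1 from anc(h,e), anc(e,c)
round 2: derive anc(h,g) via R1 from anc(h,j), anc(j,g)
round 2: derive anc(h,h) via R1 from anc(h,j), anc(j,h)
round 2: derive anc(j,f) via R1 from anc(j,b), anc(b,f)
round 2: derive conn(b) via R3 from anc(b,b), anc(b,b)
round 2: derive conn(c) via R3 from anc(c,b), anc(b,b)
round 2: derive conn(e) via R3 from anc(e,c), anc(c,b)
round 2: derive conn(g) via R3 from anc(g,c), anc(c,b)
round 2: derive conn(h) via R3 from anc(h,b), anc(b,b)
round 2: derive conn(j) via R3 from anc(j,b), anc(b,b)
round 3: derive anc(c,g) via R1 from anc(c,b), anc(b,g)
round 3: derive anc(e,f) via R1 from anc(e,b), anc(b,f)
round 3: derive anc(e,g) via R1 from anc(e,b), anc(b,g)
round 3: derive anc(e,j) via R1 from anc(e,b), anc(b,j)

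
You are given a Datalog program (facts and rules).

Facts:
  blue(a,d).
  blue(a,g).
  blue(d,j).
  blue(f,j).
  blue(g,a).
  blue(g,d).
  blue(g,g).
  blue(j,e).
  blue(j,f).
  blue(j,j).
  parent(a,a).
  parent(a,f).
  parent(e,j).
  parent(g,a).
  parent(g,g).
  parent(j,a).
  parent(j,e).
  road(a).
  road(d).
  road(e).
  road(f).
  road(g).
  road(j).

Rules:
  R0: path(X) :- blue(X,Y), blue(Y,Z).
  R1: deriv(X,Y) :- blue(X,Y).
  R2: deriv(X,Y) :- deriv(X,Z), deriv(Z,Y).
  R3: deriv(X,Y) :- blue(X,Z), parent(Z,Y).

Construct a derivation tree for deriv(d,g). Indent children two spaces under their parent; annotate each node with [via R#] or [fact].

round 1: derive deriv(a,d) via R1 from blue(a,d)
round 1: derive deriv(a,g) via R1 from blue(a,g)
round 1: derive deriv(d,j) via R1 from blue(d,j)
round 1: derive deriv(f,j) via R1 from blue(f,j)
round 1: derive deriv(g,a) via R1 from blue(g,a)
round 1: derive deriv(g,d) via R1 from blue(g,d)
round 1: derive deriv(g,g) via R1 from blue(g,g)
round 1: derive deriv(j,e) via R1 from blue(j,e)
round 1: derive deriv(j,f) via R1 from blue(j,f)
round 1: derive deriv(j,j) via R1 from blue(j,j)
round 1: derive deriv(a,a) via R3 from blue(a,g), parent(g,a)
round 1: derive deriv(d,a) via R3 from blue(d,j), parent(j,a)
round 1: derive deriv(d,e) via R3 from blue(d,j), parent(j,e)
round 1: derive deriv(f,a) via R3 from blue(f,j), parent(j,a)
round 1: derive deriv(f,e) via R3 from blue(f,j), parent(j,e)
round 1: derive deriv(g,f) via R3 from blue(g,a), parent(a,f)
round 1: derive deriv(j,a) via R3 from blue(j,j), parent(j,a)
round 2: derive deriv(a,e) via R2 from deriv(a,d), deriv(d,e)
round 2: derive deriv(a,f) via R2 from deriv(a,g), deriv(g,f)
round 2: derive deriv(a,j) via R2 from deriv(a,d), deriv(d,j)
round 2: derive deriv(d,d) via R2 from deriv(d,a), deriv(a,d)
round 2: derive deriv(d,f) via R2 from deriv(d,j), deriv(j,f)
round 2: derive deriv(d,g) via R2 from deriv(d,a), deriv(a,g)
round 2: derive deriv(f,d) via R2 from deriv(f,a), deriv(a,d)
round 2: derive deriv(f,f) via R2 from deriv(f,j), deriv(j,f)
round 2: derive deriv(f,g) via R2 from deriv(f,a), deriv(a,g)
round 2: derive deriv(g,e) via R2 from deriv(g,d), deriv(d,e)
round 2: derive deriv(g,j) via R2 from deriv(g,d), deriv(d,j)
round 2: derive deriv(j,d) via R2 from deriv(j,a), deriv(a,d)
round 2: derive deriv(j,g) via R2 from deriv(j,a), deriv(a,g)

deriv(d,g)  [via R2]
  deriv(d,a)  [via R3]
    blue(d,j)  [fact]
    parent(j,a)  [fact]
  deriv(a,g)  [via R1]
    blue(a,g)  [fact]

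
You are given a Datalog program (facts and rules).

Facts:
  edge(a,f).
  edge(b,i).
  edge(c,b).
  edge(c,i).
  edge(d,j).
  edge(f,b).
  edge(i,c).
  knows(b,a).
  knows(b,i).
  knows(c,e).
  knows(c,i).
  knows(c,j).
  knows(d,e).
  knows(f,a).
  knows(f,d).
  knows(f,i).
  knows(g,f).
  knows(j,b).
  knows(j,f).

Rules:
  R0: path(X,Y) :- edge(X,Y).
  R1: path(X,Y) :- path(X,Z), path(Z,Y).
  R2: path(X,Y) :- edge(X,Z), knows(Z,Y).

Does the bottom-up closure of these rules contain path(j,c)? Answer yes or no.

no

round 1: derive path(a,f) via R0 from edge(a,f)
round 1: derive path(b,i) via R0 from edge(b,i)
round 1: derive path(c,b) via R0 from edge(c,b)
round 1: derive path(c,i) via R0 from edge(c,i)
round 1: derive path(d,j) via R0 from edge(d,j)
round 1: derive path(f,b) via R0 from edge(f,b)
round 1: derive path(i,c) via R0 from edge(i,c)
round 1: derive path(a,a) via R2 from edge(a,f), knows(f,a)
round 1: derive path(a,d) via R2 from edge(a,f), knows(f,d)
round 1: derive path(a,i) via R2 from edge(a,f), knows(f,i)
round 1: derive path(c,a) via R2 from edge(c,b), knows(b,a)
round 1: derive path(d,b) via R2 from edge(d,j), knows(j,b)
round 1: derive path(d,f) via R2 from edge(d,j), knows(j,f)
round 1: derive path(f,a) via R2 from edge(f,b), knows(b,a)
round 1: derive path(f,i) via R2 from edge(f,b), knows(b,i)
round 1: derive path(i,e) via R2 from edge(i,c), knows(c,e)
round 1: derive path(i,i) via R2 from edge(i,c), knows(c,i)
round 1: derive path(i,j) via R2 from edge(i,c), knows(c,j)
round 2: derive path(a,b) via R1 from path(a,d), path(d,b)
round 2: derive path(a,c) via R1 from path(a,i), path(i,c)
round 2: derive path(a,e) via R1 from path(a,i), path(i,e)
round 2: derive path(a,j) via R1 from path(a,d), path(d,j)
round 2: derive path(b,c) via R1 from path(b,i), path(i,c)
round 2: derive path(b,e) via R1 from path(b,i), path(i,e)
round 2: derive path(b,j) via R1 from path(b,i), path(i,j)
round 2: derive path(c,c) via R1 from path(c,i), path(i,c)
round 2: derive path(c,d) via R1 from path(c,a), path(a,d)
round 2: derive path(c,e) via R1 from path(c,i), path(i,e)
round 2: derive path(c,f) via R1 from path(c,a), path(a,f)
round 2: derive path(c,j) via R1 from path(c,i), path(i,j)
round 2: derive path(d,a) via R1 from path(d,f), path(f,a)
round 2: derive path(d,i) via R1 from path(d,b), path(b,i)
round 2: derive path(f,c) via R1 from path(f,i), path(i,c)
round 2: derive path(f,d) via R1 from path(f,a), path(a,d)
round 2: derive path(f,e) via R1 from path(f,i), path(i,e)
round 2: derive path(f,f) via R1 from path(f,a), path(a,f)
round 2: derive path(f,j) via R1 from path(f,i), path(i,j)
round 2: derive path(i,a) via R1 from path(i,c), path(c,a)
round 2: derive path(i,b) via R1 from path(i,c), path(c,b)
round 3: derive path(b,a) via R1 from path(b,c), path(c,a)
round 3: derive path(b,b) via R1 from path(b,c), path(c,b)
round 3: derive path(b,d) via R1 from path(b,c), path(c,d)
round 3: derive path(b,f) via R1 from path(b,c), path(c,f)
round 3: derive path(d,c) via R1 from path(d,a), path(a,c)
round 3: derive path(d,d) via R1 from path(d,a), path(a,d)
round 3: derive path(d,e) via R1 from path(d,a), path(a,e)
round 3: derive path(i,d) via R1 from path(i,a), path(a,d)
round 3: derive path(i,f) via R1 from path(i,a), path(a,f)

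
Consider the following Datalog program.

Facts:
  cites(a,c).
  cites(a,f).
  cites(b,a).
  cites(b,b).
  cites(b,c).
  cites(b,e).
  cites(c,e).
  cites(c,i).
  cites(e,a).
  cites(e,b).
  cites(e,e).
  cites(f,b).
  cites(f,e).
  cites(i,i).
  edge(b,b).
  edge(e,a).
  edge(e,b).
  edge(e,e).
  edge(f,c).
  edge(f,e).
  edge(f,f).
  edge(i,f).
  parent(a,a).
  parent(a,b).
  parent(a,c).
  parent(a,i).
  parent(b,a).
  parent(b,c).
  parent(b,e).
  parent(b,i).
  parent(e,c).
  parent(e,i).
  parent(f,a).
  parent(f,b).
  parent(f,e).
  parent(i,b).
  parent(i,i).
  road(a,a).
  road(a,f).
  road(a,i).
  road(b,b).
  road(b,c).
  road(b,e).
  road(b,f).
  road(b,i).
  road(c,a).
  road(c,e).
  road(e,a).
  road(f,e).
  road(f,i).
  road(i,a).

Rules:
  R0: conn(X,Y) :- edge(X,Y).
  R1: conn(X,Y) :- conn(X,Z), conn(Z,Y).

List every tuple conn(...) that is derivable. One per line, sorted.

conn(b,b)
conn(e,a)
conn(e,b)
conn(e,e)
conn(f,a)
conn(f,b)
conn(f,c)
conn(f,e)
conn(f,f)
conn(i,a)
conn(i,b)
conn(i,c)
conn(i,e)
conn(i,f)

round 1: derive conn(b,b) via R0 from edge(b,b)
round 1: derive conn(e,a) via R0 from edge(e,a)
round 1: derive conn(e,b) via R0 from edge(e,b)
round 1: derive conn(e,e) via R0 from edge(e,e)
round 1: derive conn(f,c) via R0 from edge(f,c)
round 1: derive conn(f,e) via R0 from edge(f,e)
round 1: derive conn(f,f) via R0 from edge(f,f)
round 1: derive conn(i,f) via R0 from edge(i,f)
round 2: derive conn(f,a) via R1 from conn(f,e), conn(e,a)
round 2: derive conn(f,b) via R1 from conn(f,e), conn(e,b)
round 2: derive conn(i,c) via R1 from conn(i,f), conn(f,c)
round 2: derive conn(i,e) via R1 from conn(i,f), conn(f,e)
round 3: derive conn(i,a) via R1 from conn(i,e), conn(e,a)
round 3: derive conn(i,b) via R1 from conn(i,e), conn(e,b)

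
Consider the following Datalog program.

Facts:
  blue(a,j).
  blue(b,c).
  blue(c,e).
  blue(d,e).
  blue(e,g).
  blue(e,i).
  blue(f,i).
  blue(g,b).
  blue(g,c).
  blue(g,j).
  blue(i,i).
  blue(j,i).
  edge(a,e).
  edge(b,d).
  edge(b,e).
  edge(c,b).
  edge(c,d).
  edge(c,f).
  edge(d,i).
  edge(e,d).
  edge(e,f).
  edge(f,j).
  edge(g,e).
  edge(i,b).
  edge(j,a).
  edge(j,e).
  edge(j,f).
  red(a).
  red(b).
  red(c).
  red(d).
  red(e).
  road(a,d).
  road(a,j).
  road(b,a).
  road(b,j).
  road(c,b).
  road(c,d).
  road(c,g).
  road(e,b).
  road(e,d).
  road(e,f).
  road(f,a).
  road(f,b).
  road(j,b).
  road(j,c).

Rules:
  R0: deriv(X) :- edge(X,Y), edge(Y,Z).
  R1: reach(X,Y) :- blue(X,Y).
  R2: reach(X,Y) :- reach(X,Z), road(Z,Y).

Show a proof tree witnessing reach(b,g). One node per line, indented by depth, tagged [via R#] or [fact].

reach(b,g)  [via R2]
  reach(b,c)  [via R1]
    blue(b,c)  [fact]
  road(c,g)  [fact]

round 1: derive reach(a,j) via R1 from blue(a,j)
round 1: derive reach(b,c) via R1 from blue(b,c)
round 1: derive reach(c,e) via R1 from blue(c,e)
round 1: derive reach(d,e) via R1 from blue(d,e)
round 1: derive reach(e,g) via R1 from blue(e,g)
round 1: derive reach(e,i) via R1 from blue(e,i)
round 1: derive reach(f,i) via R1 from blue(f,i)
round 1: derive reach(g,b) via R1 from blue(g,b)
round 1: derive reach(g,c) via R1 from blue(g,c)
round 1: derive reach(g,j) via R1 from blue(g,j)
round 1: derive reach(i,i) via R1 from blue(i,i)
round 1: derive reach(j,i) via R1 from blue(j,i)
round 2: derive reach(a,b) via R2 from reach(a,j), road(j,b)
round 2: derive reach(a,c) via R2 from reach(a,j), road(j,c)
round 2: derive reach(b,b) via R2 from reach(b,c), road(c,b)
round 2: derive reach(b,d) via R2 from reach(b,c), road(c,d)
round 2: derive reach(b,g) via R2 from reach(b,c), road(c,g)
round 2: derive reach(c,b) via R2 from reach(c,e), road(e,b)
round 2: derive reach(c,d) via R2 from reach(c,e), road(e,d)
round 2: derive reach(c,f) via R2 from reach(c,e), road(e,f)
round 2: derive reach(d,b) via R2 from reach(d,e), road(e,b)
round 2: derive reach(d,d) via R2 from reach(d,e), road(e,d)
round 2: derive reach(d,f) via R2 from reach(d,e), road(e,f)
round 2: derive reach(g,a) via R2 from reach(g,b), road(b,a)
round 2: derive reach(g,d) via R2 from reach(g,c), road(c,d)
round 2: derive reach(g,g) via R2 from reach(g,c), road(c,g)
round 3: derive reach(a,a) via R2 from reach(a,b), road(b,a)
round 3: derive reach(a,d) via R2 from reach(a,c), road(c,d)
round 3: derive reach(a,g) via R2 from reach(a,c), road(c,g)
round 3: derive reach(b,a) via R2 from reach(b,b), road(b,a)
round 3: derive reach(b,j) via R2 from reach(b,b), road(b,j)
round 3: derive reach(c,a) via R2 from reach(c,b), road(b,a)
round 3: derive reach(c,j) via R2 from reach(c,b), road(b,j)
round 3: derive reach(d,a) via R2 from reach(d,b), road(b,a)
round 3: derive reach(d,j) via R2 from reach(d,b), road(b,j)
round 4: derive reach(c,c) via R2 from reach(c,j), road(j,c)
round 4: derive reach(d,c) via R2 from reach(d,j), road(j,c)
round 5: derive reach(c,g) via R2 from reach(c,c), road(c,g)
round 5: derive reach(d,g) via R2 from reach(d,c), road(c,g)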